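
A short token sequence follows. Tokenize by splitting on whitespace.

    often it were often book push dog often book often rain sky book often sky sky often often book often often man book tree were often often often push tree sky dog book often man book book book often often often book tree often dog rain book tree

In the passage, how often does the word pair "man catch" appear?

0

Scanning the 47 overlapping bigram windows for "man catch":
  (none found)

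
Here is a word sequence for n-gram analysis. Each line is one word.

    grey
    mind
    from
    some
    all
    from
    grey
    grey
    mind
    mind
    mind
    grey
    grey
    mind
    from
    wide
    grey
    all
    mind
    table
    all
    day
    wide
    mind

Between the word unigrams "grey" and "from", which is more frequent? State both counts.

"grey": 6 occurrences
"from": 3 occurrences

"grey" (6 vs 3)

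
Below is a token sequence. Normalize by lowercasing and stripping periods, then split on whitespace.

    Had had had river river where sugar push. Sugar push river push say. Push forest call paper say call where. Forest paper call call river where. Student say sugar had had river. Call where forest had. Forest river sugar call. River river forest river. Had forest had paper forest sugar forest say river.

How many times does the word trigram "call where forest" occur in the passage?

Scanning the 51 overlapping trigram windows for "call where forest":
  position 19–21: call where forest
  position 33–35: call where forest

2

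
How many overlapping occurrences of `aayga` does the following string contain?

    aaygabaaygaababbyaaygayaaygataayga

5

Sliding a length-5 window over the 34 characters (30 positions):
  position 1–5: aayga
  position 7–11: aayga
  position 18–22: aayga
  position 24–28: aayga
  position 30–34: aayga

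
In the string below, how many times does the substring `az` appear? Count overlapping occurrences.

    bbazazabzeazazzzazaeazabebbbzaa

6

Sliding a length-2 window over the 31 characters (30 positions):
  position 3–4: az
  position 5–6: az
  position 11–12: az
  position 13–14: az
  position 17–18: az
  position 21–22: az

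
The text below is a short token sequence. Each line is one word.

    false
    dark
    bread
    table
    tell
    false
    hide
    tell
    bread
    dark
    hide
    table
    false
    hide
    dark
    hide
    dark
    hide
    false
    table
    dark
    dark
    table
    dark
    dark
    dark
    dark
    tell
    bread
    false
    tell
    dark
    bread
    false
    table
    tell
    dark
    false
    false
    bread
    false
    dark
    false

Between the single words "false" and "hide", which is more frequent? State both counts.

"false" (10 vs 5)

"false": 10 occurrences
"hide": 5 occurrences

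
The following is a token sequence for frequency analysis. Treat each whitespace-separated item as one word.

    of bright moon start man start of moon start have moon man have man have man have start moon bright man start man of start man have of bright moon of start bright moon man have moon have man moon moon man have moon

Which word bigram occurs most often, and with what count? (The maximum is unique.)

Bigram frequencies (highest first):
  man have: 6
  bright moon: 3
  start man: 3
  have moon: 3
  moon man: 3
  have man: 3
  … (18 more, each ≤ 2)

"man have", 6 times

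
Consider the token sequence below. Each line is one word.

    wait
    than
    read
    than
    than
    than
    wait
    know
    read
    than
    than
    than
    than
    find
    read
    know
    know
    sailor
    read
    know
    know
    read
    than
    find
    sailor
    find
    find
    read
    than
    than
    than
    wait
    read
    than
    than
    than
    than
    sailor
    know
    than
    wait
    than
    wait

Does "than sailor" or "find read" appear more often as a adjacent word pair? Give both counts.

"find read" (2 vs 1)

"than sailor": 1 occurrence
"find read": 2 occurrences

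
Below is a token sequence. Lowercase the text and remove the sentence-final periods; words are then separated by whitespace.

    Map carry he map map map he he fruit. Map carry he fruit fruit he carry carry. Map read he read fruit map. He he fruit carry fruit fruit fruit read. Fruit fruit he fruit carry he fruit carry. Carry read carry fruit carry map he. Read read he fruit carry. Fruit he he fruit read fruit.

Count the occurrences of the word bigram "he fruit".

7

Scanning the 56 overlapping bigram windows for "he fruit":
  position 8–9: he fruit
  position 12–13: he fruit
  position 25–26: he fruit
  position 34–35: he fruit
  position 37–38: he fruit
  position 49–50: he fruit
  position 54–55: he fruit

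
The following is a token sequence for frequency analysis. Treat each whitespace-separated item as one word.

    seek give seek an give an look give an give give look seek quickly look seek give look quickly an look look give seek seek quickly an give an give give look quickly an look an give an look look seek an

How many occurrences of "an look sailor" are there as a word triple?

0

Scanning the 40 overlapping trigram windows for "an look sailor":
  (none found)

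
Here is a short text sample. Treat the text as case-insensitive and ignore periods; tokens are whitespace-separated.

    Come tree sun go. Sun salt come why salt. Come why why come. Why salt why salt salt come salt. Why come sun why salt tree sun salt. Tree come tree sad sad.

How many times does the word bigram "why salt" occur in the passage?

Scanning the 32 overlapping bigram windows for "why salt":
  position 8–9: why salt
  position 14–15: why salt
  position 16–17: why salt
  position 24–25: why salt

4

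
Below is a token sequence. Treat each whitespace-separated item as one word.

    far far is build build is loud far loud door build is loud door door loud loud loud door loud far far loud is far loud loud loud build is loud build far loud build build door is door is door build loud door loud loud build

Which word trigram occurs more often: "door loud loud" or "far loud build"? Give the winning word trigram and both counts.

"door loud loud": 2 occurrences
"far loud build": 1 occurrence

"door loud loud" (2 vs 1)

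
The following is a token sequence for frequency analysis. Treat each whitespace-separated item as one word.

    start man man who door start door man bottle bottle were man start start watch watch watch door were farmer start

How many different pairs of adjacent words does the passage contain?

21 tokens → 20 bigram windows in total.
Repeated bigrams (each contributes count−1 duplicates):
  watch watch: 2
1 duplicate windows → 20 − 1 = 19 distinct.

19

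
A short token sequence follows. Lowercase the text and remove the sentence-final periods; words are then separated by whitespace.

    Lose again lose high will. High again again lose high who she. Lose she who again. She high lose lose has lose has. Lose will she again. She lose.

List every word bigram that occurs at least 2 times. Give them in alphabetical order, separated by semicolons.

Bigram counts meeting the condition (at least 2 times):
  again lose: 2
  again she: 2
  has lose: 2
  lose has: 2
  lose high: 2
  she lose: 2

again lose; again she; has lose; lose has; lose high; she lose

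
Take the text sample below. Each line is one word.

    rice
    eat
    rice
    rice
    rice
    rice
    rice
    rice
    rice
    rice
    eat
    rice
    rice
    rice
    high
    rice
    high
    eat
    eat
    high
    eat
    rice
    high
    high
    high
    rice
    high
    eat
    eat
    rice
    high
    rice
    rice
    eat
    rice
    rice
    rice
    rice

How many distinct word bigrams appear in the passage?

38 tokens → 37 bigram windows in total.
Repeated bigrams (each contributes count−1 duplicates):
  rice rice: 13
  eat rice: 5
  rice high: 5
  high eat: 3
  high rice: 3
  rice eat: 3
  eat eat: 2
  high high: 2
28 duplicate windows → 37 − 28 = 9 distinct.

9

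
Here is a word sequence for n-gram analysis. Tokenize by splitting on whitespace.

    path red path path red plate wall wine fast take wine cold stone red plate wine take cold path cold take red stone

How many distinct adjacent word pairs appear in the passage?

23 tokens → 22 bigram windows in total.
Repeated bigrams (each contributes count−1 duplicates):
  path red: 2
  red plate: 2
2 duplicate windows → 22 − 2 = 20 distinct.

20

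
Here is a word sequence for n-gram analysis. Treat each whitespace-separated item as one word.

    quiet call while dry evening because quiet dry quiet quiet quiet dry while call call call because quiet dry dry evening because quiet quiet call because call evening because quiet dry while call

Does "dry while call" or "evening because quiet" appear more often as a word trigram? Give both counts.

"dry while call": 2 occurrences
"evening because quiet": 3 occurrences

"evening because quiet" (3 vs 2)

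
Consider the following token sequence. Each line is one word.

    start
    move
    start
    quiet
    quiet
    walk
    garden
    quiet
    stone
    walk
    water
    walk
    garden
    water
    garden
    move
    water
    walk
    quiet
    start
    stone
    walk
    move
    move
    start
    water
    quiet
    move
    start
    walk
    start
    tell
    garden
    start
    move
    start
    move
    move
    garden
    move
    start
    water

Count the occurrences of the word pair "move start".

Scanning the 41 overlapping bigram windows for "move start":
  position 2–3: move start
  position 24–25: move start
  position 28–29: move start
  position 35–36: move start
  position 40–41: move start

5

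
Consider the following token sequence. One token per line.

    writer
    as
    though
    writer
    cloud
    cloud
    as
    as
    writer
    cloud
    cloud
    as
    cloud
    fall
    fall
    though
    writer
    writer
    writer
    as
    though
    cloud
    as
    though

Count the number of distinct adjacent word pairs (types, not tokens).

14

24 tokens → 23 bigram windows in total.
Repeated bigrams (each contributes count−1 duplicates):
  as though: 3
  cloud as: 3
  cloud cloud: 2
  though writer: 2
  writer as: 2
  writer cloud: 2
  writer writer: 2
9 duplicate windows → 23 − 9 = 14 distinct.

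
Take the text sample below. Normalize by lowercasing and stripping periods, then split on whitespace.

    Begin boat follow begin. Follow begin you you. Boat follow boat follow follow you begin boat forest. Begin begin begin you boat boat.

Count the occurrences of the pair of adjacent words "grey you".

0

Scanning the 22 overlapping bigram windows for "grey you":
  (none found)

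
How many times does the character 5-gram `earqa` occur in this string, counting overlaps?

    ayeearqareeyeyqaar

1

Sliding a length-5 window over the 18 characters (14 positions):
  position 4–8: earqa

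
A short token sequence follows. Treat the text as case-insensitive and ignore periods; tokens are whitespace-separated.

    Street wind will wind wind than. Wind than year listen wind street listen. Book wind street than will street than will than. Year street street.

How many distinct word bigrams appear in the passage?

25 tokens → 24 bigram windows in total.
Repeated bigrams (each contributes count−1 duplicates):
  street than: 2
  than will: 2
  than year: 2
  wind street: 2
  wind than: 2
5 duplicate windows → 24 − 5 = 19 distinct.

19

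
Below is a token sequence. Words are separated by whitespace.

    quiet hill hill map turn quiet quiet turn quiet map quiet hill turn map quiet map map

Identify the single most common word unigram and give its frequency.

Unigram frequencies (highest first):
  quiet: 6
  map: 5
  hill: 3
  turn: 3

"quiet", 6 times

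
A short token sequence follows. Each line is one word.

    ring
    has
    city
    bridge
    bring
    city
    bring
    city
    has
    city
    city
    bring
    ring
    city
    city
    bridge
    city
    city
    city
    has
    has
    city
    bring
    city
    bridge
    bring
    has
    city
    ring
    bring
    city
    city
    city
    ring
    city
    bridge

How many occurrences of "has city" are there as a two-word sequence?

Scanning the 35 overlapping bigram windows for "has city":
  position 2–3: has city
  position 9–10: has city
  position 21–22: has city
  position 27–28: has city

4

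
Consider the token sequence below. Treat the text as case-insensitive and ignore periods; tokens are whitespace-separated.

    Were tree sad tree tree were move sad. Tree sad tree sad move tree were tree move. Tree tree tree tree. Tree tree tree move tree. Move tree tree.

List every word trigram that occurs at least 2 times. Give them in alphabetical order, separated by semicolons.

Trigram counts meeting the condition (at least 2 times):
  move tree tree: 2
  sad tree sad: 2
  tree move tree: 3
  tree sad tree: 2
  tree tree tree: 5

move tree tree; sad tree sad; tree move tree; tree sad tree; tree tree tree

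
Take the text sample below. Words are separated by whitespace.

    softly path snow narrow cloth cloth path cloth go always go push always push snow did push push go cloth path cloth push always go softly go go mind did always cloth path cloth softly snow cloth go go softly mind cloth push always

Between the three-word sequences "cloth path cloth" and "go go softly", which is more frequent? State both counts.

"cloth path cloth": 3 occurrences
"go go softly": 1 occurrence

"cloth path cloth" (3 vs 1)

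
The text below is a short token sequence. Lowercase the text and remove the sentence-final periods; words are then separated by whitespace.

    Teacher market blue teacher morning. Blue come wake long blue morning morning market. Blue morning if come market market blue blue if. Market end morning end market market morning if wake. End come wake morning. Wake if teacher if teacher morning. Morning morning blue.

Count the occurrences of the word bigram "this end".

0

Scanning the 43 overlapping bigram windows for "this end":
  (none found)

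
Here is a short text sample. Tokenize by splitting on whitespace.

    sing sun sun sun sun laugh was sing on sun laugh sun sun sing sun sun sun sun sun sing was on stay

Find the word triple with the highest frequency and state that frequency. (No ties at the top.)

Trigram frequencies (highest first):
  sun sun sun: 5
  sing sun sun: 2
  sun sun sing: 2
  sun sun laugh: 1
  sun laugh was: 1
  laugh was sing: 1
  … (9 more, each ≤ 1)

"sun sun sun", 5 times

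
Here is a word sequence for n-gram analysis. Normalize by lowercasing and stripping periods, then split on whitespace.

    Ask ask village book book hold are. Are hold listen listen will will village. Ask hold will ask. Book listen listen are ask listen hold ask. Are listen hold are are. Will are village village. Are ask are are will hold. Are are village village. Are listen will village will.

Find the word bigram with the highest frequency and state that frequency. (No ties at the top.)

Bigram frequencies (highest first):
  are are: 4
  hold are: 3
  listen listen: 2
  listen will: 2
  will village: 2
  are ask: 2
  … (27 more, each ≤ 2)

"are are", 4 times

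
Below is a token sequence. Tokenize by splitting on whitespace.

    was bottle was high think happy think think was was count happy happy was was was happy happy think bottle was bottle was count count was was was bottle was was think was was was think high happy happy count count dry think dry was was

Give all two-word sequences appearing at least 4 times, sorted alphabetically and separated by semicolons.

bottle was; was was

Bigram counts meeting the condition (at least 4 times):
  bottle was: 4
  was was: 9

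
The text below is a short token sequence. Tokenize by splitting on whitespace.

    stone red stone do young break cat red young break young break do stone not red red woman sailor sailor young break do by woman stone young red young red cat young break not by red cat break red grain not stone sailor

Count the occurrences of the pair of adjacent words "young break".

Scanning the 42 overlapping bigram windows for "young break":
  position 5–6: young break
  position 9–10: young break
  position 11–12: young break
  position 21–22: young break
  position 32–33: young break

5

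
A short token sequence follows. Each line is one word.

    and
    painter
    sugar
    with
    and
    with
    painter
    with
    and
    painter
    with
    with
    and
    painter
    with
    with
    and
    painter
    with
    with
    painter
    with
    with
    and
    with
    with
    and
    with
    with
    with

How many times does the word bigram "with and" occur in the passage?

6

Scanning the 29 overlapping bigram windows for "with and":
  position 4–5: with and
  position 8–9: with and
  position 12–13: with and
  position 16–17: with and
  position 23–24: with and
  position 26–27: with and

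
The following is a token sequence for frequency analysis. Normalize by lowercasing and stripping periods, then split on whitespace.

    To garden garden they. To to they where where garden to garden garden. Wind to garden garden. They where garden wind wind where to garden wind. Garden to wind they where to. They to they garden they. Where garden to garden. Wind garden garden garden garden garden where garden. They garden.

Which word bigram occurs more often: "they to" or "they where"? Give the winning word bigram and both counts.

"they where" (4 vs 2)

"they to": 2 occurrences
"they where": 4 occurrences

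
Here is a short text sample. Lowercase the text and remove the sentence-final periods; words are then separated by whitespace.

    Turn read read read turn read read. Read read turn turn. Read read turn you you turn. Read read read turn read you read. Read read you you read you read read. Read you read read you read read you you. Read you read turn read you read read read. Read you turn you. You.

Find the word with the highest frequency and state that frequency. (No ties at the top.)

"read", 31 times

Unigram frequencies (highest first):
  read: 31
  you: 15
  turn: 9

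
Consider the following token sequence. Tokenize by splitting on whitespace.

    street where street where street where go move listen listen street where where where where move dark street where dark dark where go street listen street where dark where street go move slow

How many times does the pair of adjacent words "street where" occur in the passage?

6

Scanning the 32 overlapping bigram windows for "street where":
  position 1–2: street where
  position 3–4: street where
  position 5–6: street where
  position 11–12: street where
  position 18–19: street where
  position 26–27: street where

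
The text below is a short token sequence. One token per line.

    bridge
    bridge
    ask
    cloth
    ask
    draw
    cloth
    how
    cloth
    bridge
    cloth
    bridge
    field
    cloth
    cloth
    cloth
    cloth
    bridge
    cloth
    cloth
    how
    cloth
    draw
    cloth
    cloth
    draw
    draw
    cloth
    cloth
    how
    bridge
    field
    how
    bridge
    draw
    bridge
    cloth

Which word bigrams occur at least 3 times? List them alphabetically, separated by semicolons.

bridge cloth; cloth bridge; cloth cloth; cloth how; draw cloth

Bigram counts meeting the condition (at least 3 times):
  bridge cloth: 3
  cloth bridge: 3
  cloth cloth: 6
  cloth how: 3
  draw cloth: 3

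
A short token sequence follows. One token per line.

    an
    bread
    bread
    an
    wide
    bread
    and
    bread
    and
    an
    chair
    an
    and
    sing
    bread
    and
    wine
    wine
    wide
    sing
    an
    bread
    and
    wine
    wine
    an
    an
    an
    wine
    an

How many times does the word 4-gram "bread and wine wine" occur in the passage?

2

Scanning the 27 overlapping 4-gram windows for "bread and wine wine":
  position 15–18: bread and wine wine
  position 22–25: bread and wine wine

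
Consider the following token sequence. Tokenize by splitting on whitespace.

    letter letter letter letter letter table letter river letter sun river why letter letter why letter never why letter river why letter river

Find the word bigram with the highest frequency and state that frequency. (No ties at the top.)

"letter letter", 5 times

Bigram frequencies (highest first):
  letter letter: 5
  why letter: 4
  letter river: 3
  river why: 2
  letter table: 1
  table letter: 1
  … (6 more, each ≤ 1)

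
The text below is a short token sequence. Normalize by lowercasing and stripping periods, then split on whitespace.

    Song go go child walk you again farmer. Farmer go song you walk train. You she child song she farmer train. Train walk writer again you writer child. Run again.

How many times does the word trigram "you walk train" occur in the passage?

Scanning the 28 overlapping trigram windows for "you walk train":
  position 12–14: you walk train

1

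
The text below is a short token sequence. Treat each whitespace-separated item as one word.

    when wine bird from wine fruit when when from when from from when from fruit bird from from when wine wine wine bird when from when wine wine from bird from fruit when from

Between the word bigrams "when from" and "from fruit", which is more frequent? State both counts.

"when from" (5 vs 2)

"when from": 5 occurrences
"from fruit": 2 occurrences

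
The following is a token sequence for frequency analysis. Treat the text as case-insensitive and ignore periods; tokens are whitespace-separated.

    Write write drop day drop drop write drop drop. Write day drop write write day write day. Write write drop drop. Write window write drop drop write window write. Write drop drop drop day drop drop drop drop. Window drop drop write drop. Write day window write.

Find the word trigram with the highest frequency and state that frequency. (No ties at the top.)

"drop drop write", 5 times

Trigram frequencies (highest first):
  drop drop write: 5
  write drop drop: 4
  write write drop: 3
  drop drop drop: 3
  drop day drop: 2
  day drop drop: 2
  … (21 more, each ≤ 2)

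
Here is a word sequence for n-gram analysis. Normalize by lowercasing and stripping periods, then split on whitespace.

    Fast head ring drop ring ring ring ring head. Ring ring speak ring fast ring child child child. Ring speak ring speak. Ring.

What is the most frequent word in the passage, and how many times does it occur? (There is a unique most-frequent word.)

Unigram frequencies (highest first):
  ring: 12
  speak: 3
  child: 3
  fast: 2
  head: 2
  drop: 1

"ring", 12 times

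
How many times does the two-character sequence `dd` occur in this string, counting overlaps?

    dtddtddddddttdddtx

Sliding a length-2 window over the 18 characters (17 positions):
  position 3–4: dd
  position 6–7: dd
  position 7–8: dd
  position 8–9: dd
  position 9–10: dd
  position 10–11: dd
  position 14–15: dd
  position 15–16: dd

8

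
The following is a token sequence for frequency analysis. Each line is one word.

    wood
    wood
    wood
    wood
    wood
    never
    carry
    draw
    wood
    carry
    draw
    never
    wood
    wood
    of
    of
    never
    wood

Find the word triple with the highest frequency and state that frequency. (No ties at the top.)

"wood wood wood", 3 times

Trigram frequencies (highest first):
  wood wood wood: 3
  wood wood never: 1
  wood never carry: 1
  never carry draw: 1
  carry draw wood: 1
  draw wood carry: 1
  … (8 more, each ≤ 1)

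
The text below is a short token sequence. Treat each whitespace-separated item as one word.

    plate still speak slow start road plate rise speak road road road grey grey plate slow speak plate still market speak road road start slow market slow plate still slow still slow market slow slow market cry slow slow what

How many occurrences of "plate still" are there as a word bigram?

3

Scanning the 39 overlapping bigram windows for "plate still":
  position 1–2: plate still
  position 18–19: plate still
  position 28–29: plate still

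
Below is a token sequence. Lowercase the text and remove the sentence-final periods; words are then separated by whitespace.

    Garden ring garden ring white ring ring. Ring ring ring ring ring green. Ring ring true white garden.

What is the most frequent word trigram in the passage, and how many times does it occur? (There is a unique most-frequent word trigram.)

"ring ring ring", 5 times

Trigram frequencies (highest first):
  ring ring ring: 5
  garden ring garden: 1
  ring garden ring: 1
  garden ring white: 1
  ring white ring: 1
  white ring ring: 1
  … (6 more, each ≤ 1)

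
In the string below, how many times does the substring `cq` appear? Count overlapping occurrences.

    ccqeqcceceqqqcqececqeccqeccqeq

5

Sliding a length-2 window over the 30 characters (29 positions):
  position 2–3: cq
  position 14–15: cq
  position 19–20: cq
  position 23–24: cq
  position 27–28: cq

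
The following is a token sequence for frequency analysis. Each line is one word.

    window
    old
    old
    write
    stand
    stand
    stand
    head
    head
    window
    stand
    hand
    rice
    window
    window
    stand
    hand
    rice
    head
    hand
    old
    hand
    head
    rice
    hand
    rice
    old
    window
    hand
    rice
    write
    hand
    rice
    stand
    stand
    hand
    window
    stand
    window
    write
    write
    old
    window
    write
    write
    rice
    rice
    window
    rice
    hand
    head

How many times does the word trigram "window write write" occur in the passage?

2

Scanning the 49 overlapping trigram windows for "window write write":
  position 39–41: window write write
  position 43–45: window write write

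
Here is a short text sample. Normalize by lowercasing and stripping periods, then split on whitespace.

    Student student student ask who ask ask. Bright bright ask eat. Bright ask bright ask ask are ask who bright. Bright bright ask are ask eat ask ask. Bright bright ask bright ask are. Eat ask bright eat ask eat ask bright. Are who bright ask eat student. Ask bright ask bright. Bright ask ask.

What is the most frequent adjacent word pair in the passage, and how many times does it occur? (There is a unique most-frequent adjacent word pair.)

Bigram frequencies (highest first):
  bright ask: 9
  ask bright: 8
  bright bright: 5
  ask ask: 4
  ask eat: 4
  eat ask: 4
  … (13 more, each ≤ 3)

"bright ask", 9 times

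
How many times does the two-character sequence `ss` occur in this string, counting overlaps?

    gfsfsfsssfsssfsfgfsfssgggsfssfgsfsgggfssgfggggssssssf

Sliding a length-2 window over the 53 characters (52 positions):
  position 7–8: ss
  position 8–9: ss
  position 11–12: ss
  position 12–13: ss
  position 21–22: ss
  position 28–29: ss
  position 39–40: ss
  position 47–48: ss
  position 48–49: ss
  position 49–50: ss
  … (2 more)

12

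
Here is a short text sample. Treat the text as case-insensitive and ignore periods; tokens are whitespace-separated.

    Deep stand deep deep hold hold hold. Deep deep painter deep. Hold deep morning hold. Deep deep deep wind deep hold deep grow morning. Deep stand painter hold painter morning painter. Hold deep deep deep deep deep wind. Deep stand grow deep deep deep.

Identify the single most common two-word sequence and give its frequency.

Bigram frequencies (highest first):
  deep deep: 10
  hold deep: 5
  deep stand: 3
  deep hold: 3
  hold hold: 2
  deep wind: 2
  … (16 more, each ≤ 2)

"deep deep", 10 times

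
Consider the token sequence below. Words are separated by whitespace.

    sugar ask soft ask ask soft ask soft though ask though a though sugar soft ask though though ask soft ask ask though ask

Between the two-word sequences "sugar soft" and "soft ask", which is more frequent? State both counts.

"soft ask" (4 vs 1)

"sugar soft": 1 occurrence
"soft ask": 4 occurrences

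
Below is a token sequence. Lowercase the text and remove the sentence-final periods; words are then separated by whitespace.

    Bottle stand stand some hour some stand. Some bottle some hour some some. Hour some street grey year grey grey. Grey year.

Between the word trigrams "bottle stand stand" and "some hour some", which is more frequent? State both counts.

"bottle stand stand": 1 occurrence
"some hour some": 3 occurrences

"some hour some" (3 vs 1)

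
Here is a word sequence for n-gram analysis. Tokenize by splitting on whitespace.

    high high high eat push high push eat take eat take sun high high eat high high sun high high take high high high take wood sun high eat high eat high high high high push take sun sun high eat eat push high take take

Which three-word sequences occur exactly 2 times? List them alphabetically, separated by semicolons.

Trigram counts meeting the condition (exactly 2 times):
  eat high high: 2
  eat push high: 2
  high high eat: 2
  high high take: 2
  sun high eat: 2
  sun high high: 2

eat high high; eat push high; high high eat; high high take; sun high eat; sun high high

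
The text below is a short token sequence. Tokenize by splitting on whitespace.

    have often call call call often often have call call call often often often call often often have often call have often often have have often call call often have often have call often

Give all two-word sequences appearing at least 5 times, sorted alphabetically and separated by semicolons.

call call; call often; have often; often have; often often

Bigram counts meeting the condition (at least 5 times):
  call call: 5
  call often: 5
  have often: 5
  often have: 5
  often often: 5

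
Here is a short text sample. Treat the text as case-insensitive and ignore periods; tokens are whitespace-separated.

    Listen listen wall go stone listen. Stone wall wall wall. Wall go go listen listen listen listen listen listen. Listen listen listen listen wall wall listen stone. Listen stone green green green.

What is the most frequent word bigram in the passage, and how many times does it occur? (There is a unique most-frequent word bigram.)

Bigram frequencies (highest first):
  listen listen: 10
  wall wall: 4
  listen stone: 3
  listen wall: 2
  wall go: 2
  stone listen: 2
  … (7 more, each ≤ 2)

"listen listen", 10 times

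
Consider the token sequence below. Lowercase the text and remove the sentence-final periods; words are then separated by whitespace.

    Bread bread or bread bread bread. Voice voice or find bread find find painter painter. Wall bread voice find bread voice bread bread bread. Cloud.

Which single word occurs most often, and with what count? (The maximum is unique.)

"bread", 11 times

Unigram frequencies (highest first):
  bread: 11
  voice: 4
  find: 4
  or: 2
  painter: 2
  wall: 1
  … (1 more, each ≤ 1)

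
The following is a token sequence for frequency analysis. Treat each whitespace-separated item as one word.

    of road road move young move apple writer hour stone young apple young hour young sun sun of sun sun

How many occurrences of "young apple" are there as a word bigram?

1

Scanning the 19 overlapping bigram windows for "young apple":
  position 11–12: young apple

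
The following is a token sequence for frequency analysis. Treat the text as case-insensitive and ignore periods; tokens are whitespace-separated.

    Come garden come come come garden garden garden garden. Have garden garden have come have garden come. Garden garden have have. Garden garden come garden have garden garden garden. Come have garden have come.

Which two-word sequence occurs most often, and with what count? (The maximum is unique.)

"garden garden", 8 times

Bigram frequencies (highest first):
  garden garden: 8
  garden have: 5
  have garden: 5
  come garden: 4
  garden come: 4
  come come: 2
  … (3 more, each ≤ 2)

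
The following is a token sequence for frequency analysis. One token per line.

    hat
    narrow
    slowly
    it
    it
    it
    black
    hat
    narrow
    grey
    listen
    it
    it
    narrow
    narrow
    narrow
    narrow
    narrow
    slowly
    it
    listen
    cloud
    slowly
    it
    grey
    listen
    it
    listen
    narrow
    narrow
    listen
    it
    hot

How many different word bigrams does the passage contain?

33 tokens → 32 bigram windows in total.
Repeated bigrams (each contributes count−1 duplicates):
  narrow narrow: 5
  it it: 3
  listen it: 3
  slowly it: 3
  grey listen: 2
  hat narrow: 2
  it listen: 2
  narrow slowly: 2
14 duplicate windows → 32 − 14 = 18 distinct.

18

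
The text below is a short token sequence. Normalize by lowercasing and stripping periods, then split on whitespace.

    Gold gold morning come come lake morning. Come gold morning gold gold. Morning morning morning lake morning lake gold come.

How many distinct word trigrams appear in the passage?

20 tokens → 18 trigram windows in total.
Repeated trigrams (each contributes count−1 duplicates):
  gold gold morning: 2
1 duplicate windows → 18 − 1 = 17 distinct.

17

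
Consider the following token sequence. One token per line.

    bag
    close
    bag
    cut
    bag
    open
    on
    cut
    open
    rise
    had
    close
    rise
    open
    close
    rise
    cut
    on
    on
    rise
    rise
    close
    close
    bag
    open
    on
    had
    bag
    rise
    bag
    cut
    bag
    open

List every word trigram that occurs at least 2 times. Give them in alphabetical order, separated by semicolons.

Trigram counts meeting the condition (at least 2 times):
  bag cut bag: 2
  bag open on: 2
  cut bag open: 2

bag cut bag; bag open on; cut bag open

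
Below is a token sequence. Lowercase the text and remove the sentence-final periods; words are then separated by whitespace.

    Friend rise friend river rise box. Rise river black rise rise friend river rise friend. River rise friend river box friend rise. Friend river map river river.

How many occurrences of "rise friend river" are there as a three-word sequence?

5

Scanning the 25 overlapping trigram windows for "rise friend river":
  position 2–4: rise friend river
  position 11–13: rise friend river
  position 14–16: rise friend river
  position 17–19: rise friend river
  position 22–24: rise friend river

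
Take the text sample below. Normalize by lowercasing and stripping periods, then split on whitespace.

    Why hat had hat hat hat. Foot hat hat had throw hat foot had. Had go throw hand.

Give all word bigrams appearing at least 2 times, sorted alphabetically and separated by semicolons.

Bigram counts meeting the condition (at least 2 times):
  hat foot: 2
  hat had: 2
  hat hat: 3

hat foot; hat had; hat hat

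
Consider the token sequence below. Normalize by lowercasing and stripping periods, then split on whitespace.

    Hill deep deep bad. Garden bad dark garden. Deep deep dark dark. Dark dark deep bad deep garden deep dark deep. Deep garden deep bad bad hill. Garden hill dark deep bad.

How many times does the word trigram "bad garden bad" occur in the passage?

1

Scanning the 30 overlapping trigram windows for "bad garden bad":
  position 4–6: bad garden bad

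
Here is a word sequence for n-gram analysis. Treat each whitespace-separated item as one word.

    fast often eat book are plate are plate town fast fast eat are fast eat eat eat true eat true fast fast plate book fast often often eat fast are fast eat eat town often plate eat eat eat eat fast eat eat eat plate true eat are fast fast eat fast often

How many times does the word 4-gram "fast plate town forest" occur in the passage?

Scanning the 50 overlapping 4-gram windows for "fast plate town forest":
  (none found)

0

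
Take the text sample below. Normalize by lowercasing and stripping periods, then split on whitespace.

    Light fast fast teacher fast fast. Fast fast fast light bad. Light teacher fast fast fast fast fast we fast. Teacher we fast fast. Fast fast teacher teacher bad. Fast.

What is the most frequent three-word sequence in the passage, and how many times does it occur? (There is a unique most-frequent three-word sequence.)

"fast fast fast", 8 times

Trigram frequencies (highest first):
  fast fast fast: 8
  fast fast teacher: 2
  teacher fast fast: 2
  light fast fast: 1
  fast teacher fast: 1
  fast fast light: 1
  … (13 more, each ≤ 1)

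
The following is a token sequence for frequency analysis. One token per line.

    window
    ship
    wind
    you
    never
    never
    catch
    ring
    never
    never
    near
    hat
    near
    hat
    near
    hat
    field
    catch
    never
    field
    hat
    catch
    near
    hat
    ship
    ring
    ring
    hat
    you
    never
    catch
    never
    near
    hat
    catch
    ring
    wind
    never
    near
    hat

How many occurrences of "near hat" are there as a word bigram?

Scanning the 39 overlapping bigram windows for "near hat":
  position 11–12: near hat
  position 13–14: near hat
  position 15–16: near hat
  position 23–24: near hat
  position 33–34: near hat
  position 39–40: near hat

6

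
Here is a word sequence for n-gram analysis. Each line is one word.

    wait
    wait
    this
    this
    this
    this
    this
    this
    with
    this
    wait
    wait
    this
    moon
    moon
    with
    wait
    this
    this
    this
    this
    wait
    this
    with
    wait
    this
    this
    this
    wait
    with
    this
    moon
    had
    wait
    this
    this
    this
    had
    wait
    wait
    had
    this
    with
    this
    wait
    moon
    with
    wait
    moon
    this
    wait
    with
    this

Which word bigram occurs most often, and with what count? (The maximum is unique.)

Bigram frequencies (highest first):
  this this: 12
  wait this: 6
  this wait: 5
  with this: 4
  wait wait: 3
  this with: 3
  … (12 more, each ≤ 3)

"this this", 12 times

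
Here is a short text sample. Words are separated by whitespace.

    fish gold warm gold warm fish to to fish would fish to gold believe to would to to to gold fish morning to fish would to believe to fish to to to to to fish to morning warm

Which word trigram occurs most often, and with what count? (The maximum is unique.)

"to to to", 4 times

Trigram frequencies (highest first):
  to to to: 4
  fish to to: 2
  to to fish: 2
  to fish would: 2
  to fish to: 2
  fish gold warm: 1
  … (23 more, each ≤ 1)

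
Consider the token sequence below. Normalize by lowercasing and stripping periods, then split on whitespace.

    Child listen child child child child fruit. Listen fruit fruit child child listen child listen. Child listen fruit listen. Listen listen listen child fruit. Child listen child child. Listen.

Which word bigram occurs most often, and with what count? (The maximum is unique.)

Bigram frequencies (highest first):
  child listen: 6
  listen child: 5
  child child: 5
  listen listen: 3
  child fruit: 2
  fruit listen: 2
  … (3 more, each ≤ 2)

"child listen", 6 times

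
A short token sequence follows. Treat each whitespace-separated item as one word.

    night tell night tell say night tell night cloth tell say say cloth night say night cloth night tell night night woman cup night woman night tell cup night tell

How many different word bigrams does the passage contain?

30 tokens → 29 bigram windows in total.
Repeated bigrams (each contributes count−1 duplicates):
  night tell: 6
  tell night: 3
  cloth night: 2
  cup night: 2
  night cloth: 2
  night woman: 2
  say night: 2
  tell say: 2
13 duplicate windows → 29 − 13 = 16 distinct.

16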